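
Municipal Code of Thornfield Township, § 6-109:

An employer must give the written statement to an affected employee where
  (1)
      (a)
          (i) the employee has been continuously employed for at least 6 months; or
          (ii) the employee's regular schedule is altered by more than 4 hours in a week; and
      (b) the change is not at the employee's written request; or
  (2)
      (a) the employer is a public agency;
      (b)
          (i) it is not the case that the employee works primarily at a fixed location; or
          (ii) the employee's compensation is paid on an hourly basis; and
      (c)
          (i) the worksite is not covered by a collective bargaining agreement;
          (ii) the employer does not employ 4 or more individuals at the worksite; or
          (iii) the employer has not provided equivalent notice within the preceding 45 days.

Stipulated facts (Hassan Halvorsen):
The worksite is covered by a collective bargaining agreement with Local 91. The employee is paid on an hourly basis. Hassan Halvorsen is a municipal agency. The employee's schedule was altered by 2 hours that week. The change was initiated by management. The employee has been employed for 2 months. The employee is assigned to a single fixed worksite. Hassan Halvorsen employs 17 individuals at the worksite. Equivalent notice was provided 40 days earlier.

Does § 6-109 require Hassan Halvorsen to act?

No — not required.

(i) tenure ≥ 6 mo. — not met.
(ii) schedule shift > 4h — not met.
(a): F OR F → false.
(b) not employee-requested — holds.
(1): F AND T → false.
(a) public agency — holds.
(i) not (fixed location) — not satisfied.
(ii) hourly-paid — holds.
(b): F OR T → true.
(i) no CBA — not met.
(ii) not (≥ 4 at site) — not met.
(iii) no recent notice — not satisfied.
So (c) is not satisfied (F OR F OR F).
(2): T AND T AND F → false.
So Overall is not satisfied (F OR F).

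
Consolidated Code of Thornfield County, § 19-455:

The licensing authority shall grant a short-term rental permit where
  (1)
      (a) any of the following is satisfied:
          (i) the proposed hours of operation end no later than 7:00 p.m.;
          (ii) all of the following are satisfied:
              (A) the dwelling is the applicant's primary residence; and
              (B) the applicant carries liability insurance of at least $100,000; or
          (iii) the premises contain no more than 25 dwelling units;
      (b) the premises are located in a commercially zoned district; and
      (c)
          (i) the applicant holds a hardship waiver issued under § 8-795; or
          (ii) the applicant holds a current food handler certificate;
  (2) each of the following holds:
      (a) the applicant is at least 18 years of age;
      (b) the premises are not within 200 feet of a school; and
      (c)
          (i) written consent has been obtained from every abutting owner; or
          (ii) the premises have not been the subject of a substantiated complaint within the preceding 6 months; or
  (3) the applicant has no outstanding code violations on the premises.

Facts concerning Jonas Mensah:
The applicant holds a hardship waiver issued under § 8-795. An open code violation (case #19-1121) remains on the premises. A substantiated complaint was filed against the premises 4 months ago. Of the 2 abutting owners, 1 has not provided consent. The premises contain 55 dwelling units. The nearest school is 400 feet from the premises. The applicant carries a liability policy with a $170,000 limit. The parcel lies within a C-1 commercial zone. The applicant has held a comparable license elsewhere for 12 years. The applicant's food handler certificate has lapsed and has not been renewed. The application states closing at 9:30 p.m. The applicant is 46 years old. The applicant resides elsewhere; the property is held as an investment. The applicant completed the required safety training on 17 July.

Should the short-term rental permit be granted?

No — denied.

(i) closes by 7 p.m. — not satisfied.
(A) primary residence — not satisfied.
(B) insurance ≥ $100,000 — met.
So (ii) is not satisfied (F AND T).
(iii) ≤ 25 units — not met.
So (a) is not satisfied (F OR F OR F).
(b) commercially zoned — satisfied.
(i) hardship waiver — satisfied.
(ii) food handler cert. — not satisfied.
(c) = T OR F = true.
So (1) is not satisfied (F AND T AND T).
(a) age ≥ 18 — satisfied.
(b) ≥200 ft from school — holds.
(i) all abutters consent — not satisfied.
(ii) no complaint in 6 mo. — not met.
So (c) is not satisfied (F OR F).
(2) = T AND T AND F = false.
(3) no code violations — not satisfied.
Overall: F OR F OR F → false.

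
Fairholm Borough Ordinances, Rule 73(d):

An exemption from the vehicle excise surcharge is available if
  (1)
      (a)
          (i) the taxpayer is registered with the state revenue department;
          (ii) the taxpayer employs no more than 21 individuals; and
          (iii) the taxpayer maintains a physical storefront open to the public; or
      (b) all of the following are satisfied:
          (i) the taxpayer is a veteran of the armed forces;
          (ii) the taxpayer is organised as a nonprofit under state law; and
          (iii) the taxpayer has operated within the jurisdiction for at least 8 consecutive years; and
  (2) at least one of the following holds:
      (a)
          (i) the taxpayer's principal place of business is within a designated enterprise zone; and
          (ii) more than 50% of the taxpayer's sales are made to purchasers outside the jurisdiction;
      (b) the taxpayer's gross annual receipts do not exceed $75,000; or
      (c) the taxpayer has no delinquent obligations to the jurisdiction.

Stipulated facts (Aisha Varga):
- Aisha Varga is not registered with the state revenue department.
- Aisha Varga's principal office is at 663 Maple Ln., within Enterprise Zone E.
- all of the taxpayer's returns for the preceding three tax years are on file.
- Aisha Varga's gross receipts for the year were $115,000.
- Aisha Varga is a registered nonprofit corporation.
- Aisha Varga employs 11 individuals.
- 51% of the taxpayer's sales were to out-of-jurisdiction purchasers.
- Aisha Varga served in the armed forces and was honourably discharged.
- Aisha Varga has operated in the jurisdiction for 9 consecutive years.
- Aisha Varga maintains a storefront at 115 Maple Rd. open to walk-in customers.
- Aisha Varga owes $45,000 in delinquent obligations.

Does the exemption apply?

(i) state-registered — not satisfied.
(ii) ≤ 21 employees — met.
(iii) has storefront — met.
So (a) is not satisfied (F AND T AND T).
(i) veteran — holds.
(ii) nonprofit — satisfied.
(iii) ≥ 8 yrs in jurisdiction — met.
So (b) is satisfied (T AND T AND T).
(1) = F OR T = true.
(i) in enterprise zone — met.
(ii) >50% out-of-jur. sales — satisfied.
(a): T AND T → true.
(b) receipts ≤ $75,000 — fails.
(c) no delinquency — fails.
(2): T OR F OR F → true.
So Overall is satisfied (T AND T).

Yes — exempt.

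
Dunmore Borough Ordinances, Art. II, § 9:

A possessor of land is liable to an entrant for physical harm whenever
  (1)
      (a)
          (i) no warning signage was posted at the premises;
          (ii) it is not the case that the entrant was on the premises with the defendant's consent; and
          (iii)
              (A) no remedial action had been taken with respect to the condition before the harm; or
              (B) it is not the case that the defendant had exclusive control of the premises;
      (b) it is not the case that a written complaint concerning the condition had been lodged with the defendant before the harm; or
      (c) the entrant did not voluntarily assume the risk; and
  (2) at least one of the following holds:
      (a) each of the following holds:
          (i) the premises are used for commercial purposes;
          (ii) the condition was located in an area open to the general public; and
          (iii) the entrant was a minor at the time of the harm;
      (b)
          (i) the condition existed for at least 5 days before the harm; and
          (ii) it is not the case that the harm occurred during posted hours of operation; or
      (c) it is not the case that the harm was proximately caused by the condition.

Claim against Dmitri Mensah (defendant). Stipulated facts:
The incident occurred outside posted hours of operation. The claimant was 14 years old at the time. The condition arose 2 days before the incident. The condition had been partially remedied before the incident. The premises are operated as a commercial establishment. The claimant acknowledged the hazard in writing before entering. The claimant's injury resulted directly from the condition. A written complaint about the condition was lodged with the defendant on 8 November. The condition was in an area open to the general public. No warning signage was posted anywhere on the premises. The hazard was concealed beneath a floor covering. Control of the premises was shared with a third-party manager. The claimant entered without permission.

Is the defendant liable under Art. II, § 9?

Yes — liable.

(i) no signage posted — holds.
(ii) not (consent to enter) — holds.
(A) no remedial action — not met.
(B) not (exclusive control) — satisfied.
So (iii) is satisfied (F OR T).
(a) = T AND T AND T = true.
(b) not (complaint lodged) — not satisfied.
(c) no assumed risk — not met.
(1) = T OR F OR F = true.
(i) commercial use — satisfied.
(ii) public area — satisfied.
(iii) entrant a minor — met.
So (a) is satisfied (T AND T AND T).
(i) condition ≥5 days old — fails.
(ii) not (during posted hours) — met.
(b): F AND T → false.
(c) not (proximate cause) — not satisfied.
(2) = T OR F OR F = true.
Overall = T AND T = true.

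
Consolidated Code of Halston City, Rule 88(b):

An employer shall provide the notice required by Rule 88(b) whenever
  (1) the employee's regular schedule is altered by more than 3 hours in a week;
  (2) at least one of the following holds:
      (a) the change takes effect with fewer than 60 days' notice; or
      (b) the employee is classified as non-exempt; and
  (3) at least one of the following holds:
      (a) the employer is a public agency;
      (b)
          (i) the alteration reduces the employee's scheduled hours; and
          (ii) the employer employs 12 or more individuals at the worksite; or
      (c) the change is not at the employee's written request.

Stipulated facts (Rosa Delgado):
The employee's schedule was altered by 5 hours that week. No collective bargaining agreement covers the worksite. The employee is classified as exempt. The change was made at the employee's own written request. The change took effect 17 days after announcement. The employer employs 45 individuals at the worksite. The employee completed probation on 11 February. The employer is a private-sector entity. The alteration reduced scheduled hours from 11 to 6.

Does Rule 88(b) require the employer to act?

(1) schedule shift > 3h — holds.
(a) < 60 days' notice — holds.
(b) non-exempt — not met.
(2) = T OR F = true.
(a) public agency — fails.
(i) hours reduced — met.
(ii) ≥ 12 at site — met.
So (b) is satisfied (T AND T).
(c) not employee-requested — not satisfied.
(3) = F OR T OR F = true.
Overall: T AND T AND T → true.

Yes — required.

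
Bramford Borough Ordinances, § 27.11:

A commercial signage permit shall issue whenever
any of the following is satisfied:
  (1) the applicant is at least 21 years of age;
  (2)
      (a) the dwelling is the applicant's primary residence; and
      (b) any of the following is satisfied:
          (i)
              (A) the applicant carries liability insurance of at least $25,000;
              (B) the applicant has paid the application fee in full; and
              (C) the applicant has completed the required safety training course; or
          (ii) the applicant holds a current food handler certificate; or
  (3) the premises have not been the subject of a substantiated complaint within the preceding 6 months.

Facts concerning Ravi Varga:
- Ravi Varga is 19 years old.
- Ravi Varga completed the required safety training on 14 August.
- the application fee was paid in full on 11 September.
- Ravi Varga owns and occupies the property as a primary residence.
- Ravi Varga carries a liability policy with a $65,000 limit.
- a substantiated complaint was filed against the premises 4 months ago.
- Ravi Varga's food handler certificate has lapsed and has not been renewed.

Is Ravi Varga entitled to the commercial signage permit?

(1) age ≥ 21 — fails.
(a) primary residence — satisfied.
(A) insurance ≥ $25,000 — holds.
(B) fee paid — holds.
(C) safety training — holds.
So (i) is satisfied (T AND T AND T).
(ii) food handler cert. — fails.
So (b) is satisfied (T OR F).
So (2) is satisfied (T AND T).
(3) no complaint in 6 mo. — fails.
So Overall is satisfied (F OR T OR F).

Yes — granted.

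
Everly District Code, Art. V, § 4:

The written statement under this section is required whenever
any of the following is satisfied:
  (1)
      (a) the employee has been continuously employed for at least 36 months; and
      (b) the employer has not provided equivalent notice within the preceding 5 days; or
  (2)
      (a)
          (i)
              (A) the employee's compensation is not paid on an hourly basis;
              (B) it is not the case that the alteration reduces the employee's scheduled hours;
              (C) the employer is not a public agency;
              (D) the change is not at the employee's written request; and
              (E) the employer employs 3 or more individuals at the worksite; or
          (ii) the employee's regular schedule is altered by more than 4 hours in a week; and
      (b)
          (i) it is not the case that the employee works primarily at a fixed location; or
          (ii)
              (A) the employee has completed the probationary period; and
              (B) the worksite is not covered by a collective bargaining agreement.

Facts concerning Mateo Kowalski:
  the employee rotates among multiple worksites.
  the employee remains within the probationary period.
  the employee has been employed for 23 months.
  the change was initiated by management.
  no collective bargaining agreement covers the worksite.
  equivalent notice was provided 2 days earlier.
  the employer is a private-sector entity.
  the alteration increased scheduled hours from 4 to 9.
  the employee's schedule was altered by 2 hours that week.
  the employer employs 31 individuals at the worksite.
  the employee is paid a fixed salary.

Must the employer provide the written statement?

(a) tenure ≥ 36 mo. — fails.
(b) no recent notice — fails.
(1) = F AND F = false.
(A) not (hourly-paid) — met.
(B) not (hours reduced) — holds.
(C) not (public agency) — met.
(D) not employee-requested — met.
(E) ≥ 3 at site — holds.
(i) = T AND T AND T AND T AND T = true.
(ii) schedule shift > 4h — not met.
(a) = T OR F = true.
(i) not (fixed location) — met.
(A) past probation — not met.
(B) no CBA — satisfied.
(ii): F AND T → false.
(b) = T OR F = true.
(2): T AND T → true.
Overall: F OR T → true.

Yes — required.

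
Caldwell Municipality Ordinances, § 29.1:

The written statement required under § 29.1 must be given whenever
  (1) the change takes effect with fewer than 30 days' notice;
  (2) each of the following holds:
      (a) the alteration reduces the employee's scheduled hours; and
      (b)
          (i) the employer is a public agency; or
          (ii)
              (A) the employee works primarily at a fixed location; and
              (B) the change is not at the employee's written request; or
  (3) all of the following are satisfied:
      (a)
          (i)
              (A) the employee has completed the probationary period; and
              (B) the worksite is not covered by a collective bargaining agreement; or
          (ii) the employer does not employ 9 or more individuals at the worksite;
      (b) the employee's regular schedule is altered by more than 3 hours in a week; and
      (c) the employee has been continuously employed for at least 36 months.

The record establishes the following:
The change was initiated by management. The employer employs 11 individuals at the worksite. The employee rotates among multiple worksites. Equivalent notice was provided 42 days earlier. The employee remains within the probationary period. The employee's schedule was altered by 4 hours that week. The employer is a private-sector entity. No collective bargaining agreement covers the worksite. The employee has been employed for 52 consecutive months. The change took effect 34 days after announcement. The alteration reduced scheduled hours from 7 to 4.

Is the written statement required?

No — not required.

(1) < 30 days' notice — not satisfied.
(a) hours reduced — met.
(i) public agency — fails.
(A) fixed location — not met.
(B) not employee-requested — met.
So (ii) is not satisfied (F AND T).
(b) = F OR F = false.
(2): T AND F → false.
(A) past probation — not met.
(B) no CBA — met.
(i): F AND T → false.
(ii) not (≥ 9 at site) — not met.
So (a) is not satisfied (F OR F).
(b) schedule shift > 3h — holds.
(c) tenure ≥ 36 mo. — met.
(3) = F AND T AND T = false.
So Overall is not satisfied (F OR F OR F).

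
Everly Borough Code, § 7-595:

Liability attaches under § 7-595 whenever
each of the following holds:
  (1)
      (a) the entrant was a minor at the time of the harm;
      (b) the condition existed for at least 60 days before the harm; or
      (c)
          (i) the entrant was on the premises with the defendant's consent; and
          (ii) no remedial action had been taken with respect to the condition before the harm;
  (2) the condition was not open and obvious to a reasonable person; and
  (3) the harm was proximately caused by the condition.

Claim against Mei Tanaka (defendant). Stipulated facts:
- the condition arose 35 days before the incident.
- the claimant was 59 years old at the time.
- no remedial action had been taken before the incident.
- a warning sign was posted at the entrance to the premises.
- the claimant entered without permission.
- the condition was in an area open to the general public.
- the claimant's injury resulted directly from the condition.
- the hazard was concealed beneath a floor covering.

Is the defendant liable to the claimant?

No — not liable.

(a) entrant a minor — not met.
(b) condition ≥60 days old — not satisfied.
(i) consent to enter — not met.
(ii) no remedial action — satisfied.
So (c) is not satisfied (F AND T).
So (1) is not satisfied (F OR F OR F).
(2) not open/obvious — holds.
(3) proximate cause — holds.
Overall = F AND T AND T = false.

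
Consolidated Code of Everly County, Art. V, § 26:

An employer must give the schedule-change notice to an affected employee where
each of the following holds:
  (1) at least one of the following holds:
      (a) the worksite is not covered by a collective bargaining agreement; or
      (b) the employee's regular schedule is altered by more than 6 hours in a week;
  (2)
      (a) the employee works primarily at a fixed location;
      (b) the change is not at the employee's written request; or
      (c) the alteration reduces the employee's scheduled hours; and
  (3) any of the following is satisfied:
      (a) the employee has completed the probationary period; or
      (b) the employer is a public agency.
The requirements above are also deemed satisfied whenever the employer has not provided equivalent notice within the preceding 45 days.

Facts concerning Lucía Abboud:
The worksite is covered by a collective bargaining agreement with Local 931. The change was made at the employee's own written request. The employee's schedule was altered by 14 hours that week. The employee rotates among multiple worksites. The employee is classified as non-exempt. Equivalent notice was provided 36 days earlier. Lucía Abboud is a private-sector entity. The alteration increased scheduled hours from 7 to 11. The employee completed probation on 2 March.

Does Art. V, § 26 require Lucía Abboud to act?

(a) no CBA — fails.
(b) schedule shift > 6h — satisfied.
So (1) is satisfied (F OR T).
(a) fixed location — not met.
(b) not employee-requested — not satisfied.
(c) hours reduced — not met.
So (2) is not satisfied (F OR F OR F).
(a) past probation — satisfied.
(b) public agency — fails.
So (3) is satisfied (T OR F).
So Overall is not satisfied (T AND F AND T).
Exception (no recent notice) — not satisfied.
Result: main false OR exception false → false.

No — not required.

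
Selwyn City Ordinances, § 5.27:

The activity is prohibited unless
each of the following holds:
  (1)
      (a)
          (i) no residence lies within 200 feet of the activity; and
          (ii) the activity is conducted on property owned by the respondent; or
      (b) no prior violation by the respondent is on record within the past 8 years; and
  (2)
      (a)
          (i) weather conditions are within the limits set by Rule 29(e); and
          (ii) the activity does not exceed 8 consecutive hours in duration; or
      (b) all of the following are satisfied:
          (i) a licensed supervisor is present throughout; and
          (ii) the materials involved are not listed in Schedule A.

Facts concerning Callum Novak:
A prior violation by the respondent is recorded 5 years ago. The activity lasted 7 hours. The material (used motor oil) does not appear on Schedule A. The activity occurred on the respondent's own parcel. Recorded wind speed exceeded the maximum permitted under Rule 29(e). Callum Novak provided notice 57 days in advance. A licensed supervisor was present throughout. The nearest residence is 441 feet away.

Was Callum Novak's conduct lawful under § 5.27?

Yes — lawful.

(i) no residence in 200 ft — satisfied.
(ii) own property — satisfied.
So (a) is satisfied (T AND T).
(b) no prior violation — not satisfied.
So (1) is satisfied (T OR F).
(i) weather ok — not satisfied.
(ii) ≤ 8 hrs duration — holds.
(a) = F AND T = false.
(i) supervisor present — met.
(ii) not (Schedule A material) — holds.
So (b) is satisfied (T AND T).
So (2) is satisfied (F OR T).
Overall: T AND T → true.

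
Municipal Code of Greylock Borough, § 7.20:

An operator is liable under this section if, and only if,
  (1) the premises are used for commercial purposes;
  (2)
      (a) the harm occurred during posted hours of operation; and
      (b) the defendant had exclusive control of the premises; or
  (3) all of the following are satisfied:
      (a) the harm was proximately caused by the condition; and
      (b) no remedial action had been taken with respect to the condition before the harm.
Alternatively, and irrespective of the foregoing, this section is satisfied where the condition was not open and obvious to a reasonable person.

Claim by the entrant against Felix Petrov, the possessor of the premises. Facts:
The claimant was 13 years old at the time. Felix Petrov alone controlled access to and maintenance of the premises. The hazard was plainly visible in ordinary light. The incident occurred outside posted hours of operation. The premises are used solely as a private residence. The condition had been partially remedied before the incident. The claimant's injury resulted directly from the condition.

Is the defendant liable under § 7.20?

(1) commercial use — not satisfied.
(a) during posted hours — not satisfied.
(b) exclusive control — met.
(2): F AND T → false.
(a) proximate cause — holds.
(b) no remedial action — fails.
So (3) is not satisfied (T AND F).
So Overall is not satisfied (F OR F OR F).
Exception (not open/obvious) — not satisfied.
Result: main false OR exception false → false.

No — not liable.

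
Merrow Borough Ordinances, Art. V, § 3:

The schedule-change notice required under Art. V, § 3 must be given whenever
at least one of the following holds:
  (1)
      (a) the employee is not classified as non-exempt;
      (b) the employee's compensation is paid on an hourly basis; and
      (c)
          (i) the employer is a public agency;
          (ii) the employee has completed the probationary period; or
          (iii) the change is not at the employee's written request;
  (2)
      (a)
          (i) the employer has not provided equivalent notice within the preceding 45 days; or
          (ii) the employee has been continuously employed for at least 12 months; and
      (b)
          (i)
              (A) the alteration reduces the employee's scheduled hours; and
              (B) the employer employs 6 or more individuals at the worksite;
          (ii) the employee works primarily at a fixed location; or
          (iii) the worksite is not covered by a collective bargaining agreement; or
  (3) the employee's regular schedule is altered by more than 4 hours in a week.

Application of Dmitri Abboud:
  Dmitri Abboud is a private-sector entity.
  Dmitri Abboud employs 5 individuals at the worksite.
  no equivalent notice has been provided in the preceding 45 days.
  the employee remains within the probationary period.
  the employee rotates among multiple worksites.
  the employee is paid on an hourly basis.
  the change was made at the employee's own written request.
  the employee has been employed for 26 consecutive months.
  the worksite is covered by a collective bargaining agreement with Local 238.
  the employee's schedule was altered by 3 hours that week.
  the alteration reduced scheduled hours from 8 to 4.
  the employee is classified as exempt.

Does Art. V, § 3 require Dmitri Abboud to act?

No — not required.

(a) not (non-exempt) — met.
(b) hourly-paid — holds.
(i) public agency — not met.
(ii) past probation — fails.
(iii) not employee-requested — not met.
(c) = F OR F OR F = false.
So (1) is not satisfied (T AND T AND F).
(i) no recent notice — satisfied.
(ii) tenure ≥ 12 mo. — satisfied.
So (a) is satisfied (T OR T).
(A) hours reduced — met.
(B) ≥ 6 at site — not satisfied.
(i) = T AND F = false.
(ii) fixed location — not met.
(iii) no CBA — fails.
(b) = F OR F OR F = false.
(2): T AND F → false.
(3) schedule shift > 4h — fails.
Overall: F OR F OR F → false.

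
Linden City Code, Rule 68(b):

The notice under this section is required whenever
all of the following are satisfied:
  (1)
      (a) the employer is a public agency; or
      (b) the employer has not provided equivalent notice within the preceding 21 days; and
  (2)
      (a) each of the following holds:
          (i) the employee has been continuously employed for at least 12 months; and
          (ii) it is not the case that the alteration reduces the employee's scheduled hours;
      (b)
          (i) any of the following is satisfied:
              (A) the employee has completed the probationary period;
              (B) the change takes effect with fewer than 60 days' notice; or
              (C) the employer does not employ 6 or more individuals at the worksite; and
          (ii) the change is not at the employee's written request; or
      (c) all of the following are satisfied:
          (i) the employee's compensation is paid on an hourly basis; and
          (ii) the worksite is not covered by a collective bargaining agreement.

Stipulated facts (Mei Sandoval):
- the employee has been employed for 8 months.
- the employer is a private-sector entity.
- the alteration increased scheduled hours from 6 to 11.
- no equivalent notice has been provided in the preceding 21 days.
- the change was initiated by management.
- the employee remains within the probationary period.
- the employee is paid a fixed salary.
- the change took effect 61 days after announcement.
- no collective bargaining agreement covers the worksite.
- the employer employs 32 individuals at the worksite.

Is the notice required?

No — not required.

(a) public agency — not met.
(b) no recent notice — met.
(1) = F OR T = true.
(i) tenure ≥ 12 mo. — not satisfied.
(ii) not (hours reduced) — met.
(a) = F AND T = false.
(A) past probation — fails.
(B) < 60 days' notice — fails.
(C) not (≥ 6 at site) — not satisfied.
So (i) is not satisfied (F OR F OR F).
(ii) not employee-requested — satisfied.
So (b) is not satisfied (F AND T).
(i) hourly-paid — not satisfied.
(ii) no CBA — holds.
So (c) is not satisfied (F AND T).
(2): F OR F OR F → false.
Overall: T AND F → false.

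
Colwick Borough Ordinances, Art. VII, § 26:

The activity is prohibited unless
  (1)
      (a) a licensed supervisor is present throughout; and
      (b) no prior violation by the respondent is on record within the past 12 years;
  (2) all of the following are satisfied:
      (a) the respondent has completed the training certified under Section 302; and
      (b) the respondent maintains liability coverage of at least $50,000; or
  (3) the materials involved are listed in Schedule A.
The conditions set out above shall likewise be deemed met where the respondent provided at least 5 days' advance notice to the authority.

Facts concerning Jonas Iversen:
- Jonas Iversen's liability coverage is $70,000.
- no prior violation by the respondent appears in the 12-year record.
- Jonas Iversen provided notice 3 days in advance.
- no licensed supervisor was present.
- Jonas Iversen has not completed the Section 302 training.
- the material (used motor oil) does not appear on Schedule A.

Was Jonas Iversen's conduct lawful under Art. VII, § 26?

(a) supervisor present — fails.
(b) no prior violation — holds.
(1): F AND T → false.
(a) training certified — not met.
(b) coverage ≥ $50,000 — satisfied.
(2): F AND T → false.
(3) Schedule A material — fails.
So Overall is not satisfied (F OR F OR F).
Exception (≥5 days' notice) — not satisfied.
Result: main false OR exception false → false.

No — unlawful.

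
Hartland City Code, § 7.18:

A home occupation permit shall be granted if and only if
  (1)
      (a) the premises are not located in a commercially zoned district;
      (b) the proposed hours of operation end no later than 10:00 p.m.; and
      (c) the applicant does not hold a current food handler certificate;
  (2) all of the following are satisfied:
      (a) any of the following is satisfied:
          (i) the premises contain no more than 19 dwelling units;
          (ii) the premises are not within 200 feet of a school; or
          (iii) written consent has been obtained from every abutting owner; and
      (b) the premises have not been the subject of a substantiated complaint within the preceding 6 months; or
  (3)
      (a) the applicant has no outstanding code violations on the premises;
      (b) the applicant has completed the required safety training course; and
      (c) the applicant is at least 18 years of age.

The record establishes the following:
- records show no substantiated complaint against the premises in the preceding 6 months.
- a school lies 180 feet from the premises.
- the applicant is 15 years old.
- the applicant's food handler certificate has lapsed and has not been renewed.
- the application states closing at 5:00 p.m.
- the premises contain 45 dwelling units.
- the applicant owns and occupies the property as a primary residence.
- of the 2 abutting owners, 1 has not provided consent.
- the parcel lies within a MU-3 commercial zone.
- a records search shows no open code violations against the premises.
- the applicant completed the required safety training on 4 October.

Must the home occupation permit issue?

No — denied.

(a) not (commercially zoned) — not satisfied.
(b) closes by 10 p.m. — satisfied.
(c) not (food handler cert.) — met.
(1) = F AND T AND T = false.
(i) ≤ 19 units — not satisfied.
(ii) ≥200 ft from school — not satisfied.
(iii) all abutters consent — not satisfied.
So (a) is not satisfied (F OR F OR F).
(b) no complaint in 6 mo. — met.
So (2) is not satisfied (F AND T).
(a) no code violations — satisfied.
(b) safety training — satisfied.
(c) age ≥ 18 — fails.
(3): T AND T AND F → false.
Overall: F OR F OR F → false.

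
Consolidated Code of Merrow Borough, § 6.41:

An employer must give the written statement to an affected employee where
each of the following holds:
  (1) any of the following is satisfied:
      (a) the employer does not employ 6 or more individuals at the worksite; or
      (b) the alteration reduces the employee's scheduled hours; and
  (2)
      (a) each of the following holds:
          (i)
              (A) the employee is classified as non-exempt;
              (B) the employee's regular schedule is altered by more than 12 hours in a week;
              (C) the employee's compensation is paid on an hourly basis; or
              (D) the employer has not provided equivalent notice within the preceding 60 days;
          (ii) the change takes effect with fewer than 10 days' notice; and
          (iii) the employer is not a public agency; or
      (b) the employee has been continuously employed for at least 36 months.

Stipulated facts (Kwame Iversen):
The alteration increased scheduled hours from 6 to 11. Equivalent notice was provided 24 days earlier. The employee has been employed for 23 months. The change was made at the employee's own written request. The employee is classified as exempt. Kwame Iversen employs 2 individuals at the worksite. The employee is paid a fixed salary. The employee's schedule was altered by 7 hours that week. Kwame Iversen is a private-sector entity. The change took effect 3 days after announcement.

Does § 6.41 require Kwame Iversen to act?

No — not required.

(a) not (≥ 6 at site) — met.
(b) hours reduced — fails.
(1): T OR F → true.
(A) non-exempt — not met.
(B) schedule shift > 12h — not met.
(C) hourly-paid — not met.
(D) no recent notice — not satisfied.
(i): F OR F OR F OR F → false.
(ii) < 10 days' notice — holds.
(iii) not (public agency) — holds.
(a) = F AND T AND T = false.
(b) tenure ≥ 36 mo. — not met.
So (2) is not satisfied (F OR F).
Overall = T AND F = false.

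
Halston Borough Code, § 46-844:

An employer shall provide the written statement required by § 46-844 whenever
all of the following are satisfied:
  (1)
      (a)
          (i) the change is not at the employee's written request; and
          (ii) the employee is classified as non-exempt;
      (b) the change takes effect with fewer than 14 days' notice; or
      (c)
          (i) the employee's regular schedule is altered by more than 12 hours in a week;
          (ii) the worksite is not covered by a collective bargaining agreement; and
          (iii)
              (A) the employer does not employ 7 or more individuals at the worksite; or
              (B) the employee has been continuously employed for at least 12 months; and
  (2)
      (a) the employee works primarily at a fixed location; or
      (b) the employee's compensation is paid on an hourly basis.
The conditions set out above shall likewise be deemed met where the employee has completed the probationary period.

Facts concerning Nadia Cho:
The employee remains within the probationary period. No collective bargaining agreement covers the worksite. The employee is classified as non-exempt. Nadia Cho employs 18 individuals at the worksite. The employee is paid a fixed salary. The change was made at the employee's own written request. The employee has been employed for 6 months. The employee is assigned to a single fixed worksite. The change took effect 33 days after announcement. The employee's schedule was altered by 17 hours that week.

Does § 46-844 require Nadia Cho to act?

No — not required.

(i) not employee-requested — not satisfied.
(ii) non-exempt — holds.
(a) = F AND T = false.
(b) < 14 days' notice — fails.
(i) schedule shift > 12h — satisfied.
(ii) no CBA — satisfied.
(A) not (≥ 7 at site) — not met.
(B) tenure ≥ 12 mo. — not satisfied.
(iii) = F OR F = false.
(c) = T AND T AND F = false.
(1): F OR F OR F → false.
(a) fixed location — satisfied.
(b) hourly-paid — not satisfied.
(2) = T OR F = true.
Overall = F AND T = false.
Exception (past probation) — not satisfied.
Result: main false OR exception false → false.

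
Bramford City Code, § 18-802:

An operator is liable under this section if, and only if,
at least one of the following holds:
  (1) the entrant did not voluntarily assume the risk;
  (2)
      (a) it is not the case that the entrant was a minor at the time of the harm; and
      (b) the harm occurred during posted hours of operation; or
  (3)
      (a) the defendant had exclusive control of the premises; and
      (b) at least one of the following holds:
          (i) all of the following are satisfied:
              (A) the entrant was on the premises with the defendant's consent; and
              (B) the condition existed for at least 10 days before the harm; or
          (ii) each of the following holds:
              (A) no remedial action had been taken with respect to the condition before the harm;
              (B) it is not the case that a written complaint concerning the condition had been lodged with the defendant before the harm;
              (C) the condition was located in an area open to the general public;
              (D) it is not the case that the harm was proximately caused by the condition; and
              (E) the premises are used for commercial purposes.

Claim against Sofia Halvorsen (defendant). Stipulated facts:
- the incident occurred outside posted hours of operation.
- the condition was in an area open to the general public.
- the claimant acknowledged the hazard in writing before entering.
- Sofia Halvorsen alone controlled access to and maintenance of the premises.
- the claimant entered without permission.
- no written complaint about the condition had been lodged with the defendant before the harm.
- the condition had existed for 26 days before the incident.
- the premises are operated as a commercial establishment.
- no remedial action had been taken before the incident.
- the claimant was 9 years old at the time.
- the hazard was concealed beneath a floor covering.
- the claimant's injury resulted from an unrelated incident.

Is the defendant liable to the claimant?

Yes — liable.

(1) no assumed risk — fails.
(a) not (entrant a minor) — not satisfied.
(b) during posted hours — fails.
So (2) is not satisfied (F AND F).
(a) exclusive control — satisfied.
(A) consent to enter — not met.
(B) condition ≥10 days old — holds.
(i): F AND T → false.
(A) no remedial action — holds.
(B) not (complaint lodged) — met.
(C) public area — met.
(D) not (proximate cause) — met.
(E) commercial use — satisfied.
So (ii) is satisfied (T AND T AND T AND T AND T).
(b): F OR T → true.
(3): T AND T → true.
Overall: F OR F OR T → true.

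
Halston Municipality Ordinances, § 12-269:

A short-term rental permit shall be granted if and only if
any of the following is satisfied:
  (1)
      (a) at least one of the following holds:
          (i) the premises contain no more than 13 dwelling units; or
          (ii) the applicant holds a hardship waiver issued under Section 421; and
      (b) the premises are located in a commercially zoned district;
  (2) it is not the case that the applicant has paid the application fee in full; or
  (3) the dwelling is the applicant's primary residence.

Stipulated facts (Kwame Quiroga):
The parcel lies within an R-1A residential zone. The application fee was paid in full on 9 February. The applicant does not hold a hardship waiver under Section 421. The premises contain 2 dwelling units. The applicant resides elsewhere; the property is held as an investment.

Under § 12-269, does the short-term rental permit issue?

(i) ≤ 13 units — met.
(ii) hardship waiver — fails.
(a): T OR F → true.
(b) commercially zoned — not met.
(1) = T AND F = false.
(2) not (fee paid) — fails.
(3) primary residence — fails.
Overall = F OR F OR F = false.

No — denied.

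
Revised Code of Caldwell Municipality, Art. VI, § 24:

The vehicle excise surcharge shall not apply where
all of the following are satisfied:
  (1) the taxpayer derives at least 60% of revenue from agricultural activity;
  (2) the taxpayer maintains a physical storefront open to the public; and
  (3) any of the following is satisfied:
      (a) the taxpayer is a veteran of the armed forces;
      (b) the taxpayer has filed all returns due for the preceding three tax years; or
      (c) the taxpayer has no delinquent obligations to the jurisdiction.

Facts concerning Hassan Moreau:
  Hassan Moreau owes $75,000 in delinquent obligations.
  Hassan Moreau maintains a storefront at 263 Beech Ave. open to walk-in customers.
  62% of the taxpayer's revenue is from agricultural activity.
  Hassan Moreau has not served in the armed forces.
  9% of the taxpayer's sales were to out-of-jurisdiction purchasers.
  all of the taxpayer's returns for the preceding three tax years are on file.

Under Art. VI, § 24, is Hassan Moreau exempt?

Yes — exempt.

(1) ≥60% agricultural — holds.
(2) has storefront — holds.
(a) veteran — not met.
(b) returns current — met.
(c) no delinquency — fails.
So (3) is satisfied (F OR T OR F).
Overall = T AND T AND T = true.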